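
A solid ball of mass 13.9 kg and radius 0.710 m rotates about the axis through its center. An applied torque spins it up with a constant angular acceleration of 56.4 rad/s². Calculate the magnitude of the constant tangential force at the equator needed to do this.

I = (2/5)MR² = (2/5)(13.9)(0.710)² = 2.803 kg·m².
The required torque is τ = Iα = (2.803)(56.40) = 158.1 N·m.
A tangential force at the equator gives τ = FR, so F = τ/R = 158.1/0.710 = 222.6 N.

F ≈ 223 N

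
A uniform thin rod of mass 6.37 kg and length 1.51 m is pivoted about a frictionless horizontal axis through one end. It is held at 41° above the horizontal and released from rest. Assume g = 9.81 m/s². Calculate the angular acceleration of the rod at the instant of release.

About the pivot, I = (1/3)ML² = (1/3)(6.37)(1.51)² = 4.841 kg·m².
The weight acts at the center, a distance L/2 = 0.7550 m from the pivot; τ = Mg(L/2) cos 41° = 35.61 N·m.
α = τ/I = 35.61/4.841 = 7.355 rad/s².

α ≈ 7.35 rad/s²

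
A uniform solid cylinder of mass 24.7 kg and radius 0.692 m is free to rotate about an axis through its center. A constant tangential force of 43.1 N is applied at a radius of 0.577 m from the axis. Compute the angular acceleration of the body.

α ≈ 4.21 rad/s²

I = ½MR² = (1/2)(24.7)(0.692)² = 5.914 kg·m².
τ = F·r = (43.1)(0.577) = 24.87 N·m.
Newton's second law for rotation, τ = Iα, gives α = τ/I = 24.87/5.914 = 4.205 rad/s².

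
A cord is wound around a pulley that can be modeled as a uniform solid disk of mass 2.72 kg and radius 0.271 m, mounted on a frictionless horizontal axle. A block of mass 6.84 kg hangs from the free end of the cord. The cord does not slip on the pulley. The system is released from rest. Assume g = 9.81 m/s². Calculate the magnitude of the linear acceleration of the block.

a ≈ 8.18 m/s²

I = ½MR² = (1/2)(2.72)(0.271)² = 0.09988 kg·m².
Block: mg − T = ma. Pulley: TR = Iα. No-slip: a = αR, so T = (I/R²)a = 1.360·a.
Then mg = (m + 1.360)a, so a = (6.84)(9.81)/(6.84 + 1.360) = 8.183 m/s².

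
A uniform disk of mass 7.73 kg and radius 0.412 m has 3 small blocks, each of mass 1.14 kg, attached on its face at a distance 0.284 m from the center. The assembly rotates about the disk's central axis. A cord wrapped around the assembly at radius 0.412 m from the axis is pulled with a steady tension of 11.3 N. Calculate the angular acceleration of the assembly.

I_disk = ½MR² = ½(7.73)(0.412)² = 0.6561 kg·m².
I_blocks = 3·m·r² = 3(1.14)(0.284)² = 0.2758 kg·m².
Total I = 0.9319 kg·m².
τ = F r = (11.3)(0.412) = 4.656 N·m.
α = τ/I = 4.656/0.9319 = 4.996 rad/s².

α ≈ 5.00 rad/s²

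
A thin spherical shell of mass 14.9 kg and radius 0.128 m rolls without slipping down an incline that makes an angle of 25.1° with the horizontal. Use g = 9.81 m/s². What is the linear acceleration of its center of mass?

a ≈ 2.50 m/s²

Translation along the incline: Mg sinθ − f = Ma.
Rotation about the center: fR = Iα with I = (2/3)MR². No-slip gives a = αR, so f = (I/R²)a = (2/3)M a.
Substituting: Mg sinθ = (1 + 0.6667)Ma, so a = g sinθ/(1 + 0.6667) = (9.81) sin 25.1° / 1.667 = 2.497 m/s².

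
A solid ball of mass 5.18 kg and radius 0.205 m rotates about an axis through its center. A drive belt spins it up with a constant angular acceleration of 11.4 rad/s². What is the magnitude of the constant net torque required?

τ ≈ 0.993 N·m

I = (2/5)MR² = (2/5)(5.18)(0.205)² = 0.08708 kg·m².
τ = Iα = (0.08708)(11.40) = 0.9927 N·m.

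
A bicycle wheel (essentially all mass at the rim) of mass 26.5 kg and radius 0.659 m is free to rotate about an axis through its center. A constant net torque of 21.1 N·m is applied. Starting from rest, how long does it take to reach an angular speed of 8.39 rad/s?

t ≈ 4.58 s

I = MR² = (26.5)(0.659)² = 11.51 kg·m².
α = τ/I = 21.1/11.51 = 1.833 rad/s².
ω = αt ⇒ t = ω/α = 8.39/1.833 = 4.576 s.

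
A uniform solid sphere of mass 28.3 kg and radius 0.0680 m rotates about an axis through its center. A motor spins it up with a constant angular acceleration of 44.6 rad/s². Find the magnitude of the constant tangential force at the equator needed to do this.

F ≈ 34.3 N

I = (2/5)MR² = (2/5)(28.3)(0.0680)² = 0.05234 kg·m².
The required torque is τ = Iα = (0.05234)(44.60) = 2.335 N·m.
A tangential force at the equator gives τ = FR, so F = τ/R = 2.335/0.0680 = 34.33 N.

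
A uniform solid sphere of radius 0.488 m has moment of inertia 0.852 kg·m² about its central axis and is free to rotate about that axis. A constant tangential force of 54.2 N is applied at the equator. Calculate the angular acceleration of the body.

τ = F R = (54.2)(0.488) = 26.45 N·m.
From τ = Iα: α = 26.45/0.8520 = 31.04 rad/s².

α ≈ 31.0 rad/s²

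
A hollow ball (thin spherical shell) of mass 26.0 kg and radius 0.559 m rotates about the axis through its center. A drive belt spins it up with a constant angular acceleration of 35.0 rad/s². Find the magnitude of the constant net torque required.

I = (2/3)MR² = (2/3)(26.0)(0.559)² = 5.416 kg·m².
τ = Iα = (5.416)(35.00) = 189.6 N·m.

τ ≈ 190 N·m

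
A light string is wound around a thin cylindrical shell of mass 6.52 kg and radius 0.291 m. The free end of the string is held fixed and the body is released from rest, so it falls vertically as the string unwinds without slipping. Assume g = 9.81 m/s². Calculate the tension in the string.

T ≈ 32.0 N

Translation: Mg − T = Ma. Rotation about the center: TR = Iα with I = MR².
With a = αR: T = (I/R²)a = M a, so Mg = (1 + 1.000)Ma.
a = g/(1 + 1.000) = 9.81/2.000 = 4.905 m/s².
T = 1.000·M·a = (1.000)(6.52)(4.905) = 31.98 N.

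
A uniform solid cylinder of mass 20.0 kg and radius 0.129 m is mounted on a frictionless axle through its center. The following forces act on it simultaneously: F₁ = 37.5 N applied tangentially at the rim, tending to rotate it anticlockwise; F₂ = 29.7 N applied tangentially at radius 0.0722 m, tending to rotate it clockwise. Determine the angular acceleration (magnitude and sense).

α ≈ 16.2 rad/s², anticlockwise

I = ½MR² = (1/2)(20.0)(0.129)² = 0.1664 kg·m².
Taking anticlockwise as positive: τ₁ = +(37.5)(0.129) = +4.838 N·m; τ₂ = −(29.7)(0.0722) = −2.144 N·m.
Net torque τ = 2.693 N·m.
α = τ/I = 2.693/0.1664 = 16.18 rad/s².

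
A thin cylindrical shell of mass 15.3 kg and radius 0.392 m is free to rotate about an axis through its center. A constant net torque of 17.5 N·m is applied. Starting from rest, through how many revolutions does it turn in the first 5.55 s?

I = MR² = (15.3)(0.392)² = 2.351 kg·m².
α = τ/I = 17.5/2.351 = 7.443 rad/s².
θ = ½αt² = ½(7.443)(5.55)² = 114.6 rad.
Revolutions = θ/(2π) = 18.25.

≈ 18.2 revolutions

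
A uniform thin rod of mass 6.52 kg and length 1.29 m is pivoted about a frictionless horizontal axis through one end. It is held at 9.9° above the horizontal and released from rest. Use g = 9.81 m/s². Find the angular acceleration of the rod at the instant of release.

α ≈ 11.2 rad/s²

About the pivot, I = (1/3)ML² = (1/3)(6.52)(1.29)² = 3.617 kg·m².
The weight acts at the center, a distance L/2 = 0.6450 m from the pivot; τ = Mg(L/2) cos 9.9° = 40.64 N·m.
α = τ/I = 40.64/3.617 = 11.24 rad/s².
(Equivalently α = (3g/(2L)) cos 9.9° = 11.24 rad/s².)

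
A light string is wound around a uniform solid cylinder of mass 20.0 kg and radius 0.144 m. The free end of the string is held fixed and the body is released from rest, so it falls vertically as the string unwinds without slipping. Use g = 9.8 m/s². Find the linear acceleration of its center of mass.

Translation: Mg − T = Ma. Rotation about the center: TR = Iα with I = ½MR².
With a = αR: T = (I/R²)a = (1/2)M a, so Mg = (1 + 0.5000)Ma.
a = g/(1 + 0.5000) = 9.8/1.500 = 6.533 m/s².

a ≈ 6.53 m/s²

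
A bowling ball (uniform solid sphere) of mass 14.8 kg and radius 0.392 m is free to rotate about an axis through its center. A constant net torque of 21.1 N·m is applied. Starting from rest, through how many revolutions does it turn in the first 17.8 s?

≈ 585 revolutions

I = (2/5)MR² = (2/5)(14.8)(0.392)² = 0.9097 kg·m².
α = τ/I = 21.1/0.9097 = 23.19 rad/s².
θ = ½αt² = ½(23.19)(17.8)² = 3675 rad.
Revolutions = θ/(2π) = 584.8.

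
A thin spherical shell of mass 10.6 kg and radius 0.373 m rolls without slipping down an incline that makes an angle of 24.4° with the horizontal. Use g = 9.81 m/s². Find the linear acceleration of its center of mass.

a ≈ 2.43 m/s²

Translation along the incline: Mg sinθ − f = Ma.
Rotation about the center: fR = Iα with I = (2/3)MR². No-slip gives a = αR, so f = (I/R²)a = (2/3)M a.
Substituting: Mg sinθ = (1 + 0.6667)Ma, so a = g sinθ/(1 + 0.6667) = (9.81) sin 24.4° / 1.667 = 2.432 m/s².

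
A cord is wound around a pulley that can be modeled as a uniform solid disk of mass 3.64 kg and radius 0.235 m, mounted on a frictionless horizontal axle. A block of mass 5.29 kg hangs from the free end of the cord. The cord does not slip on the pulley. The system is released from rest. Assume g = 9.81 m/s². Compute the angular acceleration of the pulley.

α ≈ 31.1 rad/s²

I = ½MR² = (1/2)(3.64)(0.235)² = 0.1005 kg·m².
Block: mg − T = ma. Pulley: TR = Iα. No-slip: a = αR, so T = (I/R²)a = 1.820·a.
Then mg = (m + 1.820)a, so a = (5.29)(9.81)/(5.29 + 1.820) = 7.299 m/s².
α = a/R = 7.299/0.235 = 31.06 rad/s².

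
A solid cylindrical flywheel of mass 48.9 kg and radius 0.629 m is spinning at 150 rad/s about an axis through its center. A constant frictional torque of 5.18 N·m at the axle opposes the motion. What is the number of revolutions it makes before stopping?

≈ 3340 revolutions

I = ½MR² = (1/2)(48.9)(0.629)² = 9.673 kg·m².
The net torque has magnitude 5.18 N·m, opposing ω.
|α| = τ/I = 5.180/9.673 = 0.5355 rad/s² (deceleration).
ω² = ω₀² − 2|α|θ with ω = 0 ⇒ θ = ω₀²/(2|α|) = 21010 rad = 3344 rev.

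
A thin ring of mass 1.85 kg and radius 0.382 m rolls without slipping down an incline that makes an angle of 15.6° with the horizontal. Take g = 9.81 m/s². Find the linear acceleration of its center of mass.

a ≈ 1.32 m/s²

Translation along the incline: Mg sinθ − f = Ma.
Rotation about the center: fR = Iα with I = MR². No-slip gives a = αR, so f = (I/R²)a = M a.
Substituting: Mg sinθ = (1 + 1.000)Ma, so a = g sinθ/(1 + 1.000) = (9.81) sin 15.6° / 2.000 = 1.319 m/s².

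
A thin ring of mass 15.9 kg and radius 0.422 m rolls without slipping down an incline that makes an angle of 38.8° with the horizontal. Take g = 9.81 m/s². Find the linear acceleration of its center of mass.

Translation along the incline: Mg sinθ − f = Ma.
Rotation about the center: fR = Iα with I = MR². No-slip gives a = αR, so f = (I/R²)a = M a.
Substituting: Mg sinθ = (1 + 1.000)Ma, so a = g sinθ/(1 + 1.000) = (9.81) sin 38.8° / 2.000 = 3.073 m/s².

a ≈ 3.07 m/s²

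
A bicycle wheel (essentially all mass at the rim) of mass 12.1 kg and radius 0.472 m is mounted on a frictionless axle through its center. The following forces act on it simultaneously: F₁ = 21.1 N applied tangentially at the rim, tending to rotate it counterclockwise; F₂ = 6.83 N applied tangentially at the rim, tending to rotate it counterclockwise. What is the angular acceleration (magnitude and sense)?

I = MR² = (12.1)(0.472)² = 2.696 kg·m².
Taking counterclockwise as positive: τ₁ = +(21.1)(0.472) = +9.959 N·m; τ₂ = +(6.83)(0.472) = +3.224 N·m.
Net torque τ = 13.18 N·m.
α = τ/I = 13.18/2.696 = 4.890 rad/s².

α ≈ 4.89 rad/s², counterclockwise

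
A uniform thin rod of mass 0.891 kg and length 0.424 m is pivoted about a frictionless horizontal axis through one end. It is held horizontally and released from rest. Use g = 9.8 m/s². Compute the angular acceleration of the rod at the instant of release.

α ≈ 34.7 rad/s²

About the pivot, I = (1/3)ML² = (1/3)(0.891)(0.424)² = 0.05339 kg·m².
The weight acts at the center, a distance L/2 = 0.2120 m from the pivot; τ = Mg(L/2) = 1.851 N·m.
α = τ/I = 1.851/0.05339 = 34.67 rad/s².
(Equivalently α = (3g/(2L)) = 34.67 rad/s².)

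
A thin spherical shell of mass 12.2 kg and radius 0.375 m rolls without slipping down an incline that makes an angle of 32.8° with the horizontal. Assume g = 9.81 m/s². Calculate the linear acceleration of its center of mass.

Translation along the incline: Mg sinθ − f = Ma.
Rotation about the center: fR = Iα with I = (2/3)MR². No-slip gives a = αR, so f = (I/R²)a = (2/3)M a.
Substituting: Mg sinθ = (1 + 0.6667)Ma, so a = g sinθ/(1 + 0.6667) = (9.81) sin 32.8° / 1.667 = 3.188 m/s².

a ≈ 3.19 m/s²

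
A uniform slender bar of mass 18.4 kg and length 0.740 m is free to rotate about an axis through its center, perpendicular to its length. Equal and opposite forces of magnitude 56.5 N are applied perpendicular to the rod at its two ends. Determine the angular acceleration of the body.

α ≈ 49.8 rad/s²

I = (1/12)ML² = (1/12)(18.4)(0.740)² = 0.8397 kg·m².
The couple gives τ = F·(L/2) + F·(L/2) = F L = (56.5)(0.740) = 41.81 N·m.
From τ = Iα: α = 41.81/0.8397 = 49.79 rad/s².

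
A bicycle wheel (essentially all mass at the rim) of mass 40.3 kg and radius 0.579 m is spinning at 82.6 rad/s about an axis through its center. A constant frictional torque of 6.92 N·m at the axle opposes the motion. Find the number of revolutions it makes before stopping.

I = MR² = (40.3)(0.579)² = 13.51 kg·m².
The net torque has magnitude 6.92 N·m, opposing ω.
|α| = τ/I = 6.920/13.51 = 0.5122 rad/s² (deceleration).
ω² = ω₀² − 2|α|θ with ω = 0 ⇒ θ = ω₀²/(2|α|) = 6660 rad = 1060 rev.

≈ 1060 revolutions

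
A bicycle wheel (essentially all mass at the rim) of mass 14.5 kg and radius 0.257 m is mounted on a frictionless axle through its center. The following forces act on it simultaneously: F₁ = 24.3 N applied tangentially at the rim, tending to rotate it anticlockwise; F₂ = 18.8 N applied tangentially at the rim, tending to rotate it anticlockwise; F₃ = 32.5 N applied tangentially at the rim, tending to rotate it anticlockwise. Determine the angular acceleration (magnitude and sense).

I = MR² = (14.5)(0.257)² = 0.9577 kg·m².
Taking anticlockwise as positive: τ₁ = +(24.3)(0.257) = +6.245 N·m; τ₂ = +(18.8)(0.257) = +4.832 N·m; τ₃ = +(32.5)(0.257) = +8.353 N·m.
Net torque τ = 19.43 N·m.
α = τ/I = 19.43/0.9577 = 20.29 rad/s².

α ≈ 20.3 rad/s², anticlockwise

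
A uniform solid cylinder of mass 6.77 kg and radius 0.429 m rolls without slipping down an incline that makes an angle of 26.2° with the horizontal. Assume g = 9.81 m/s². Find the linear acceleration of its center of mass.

Translation along the incline: Mg sinθ − f = Ma.
Rotation about the center: fR = Iα with I = ½MR². No-slip gives a = αR, so f = (I/R²)a = (1/2)M a.
Substituting: Mg sinθ = (1 + 0.5000)Ma, so a = g sinθ/(1 + 0.5000) = (9.81) sin 26.2° / 1.500 = 2.887 m/s².

a ≈ 2.89 m/s²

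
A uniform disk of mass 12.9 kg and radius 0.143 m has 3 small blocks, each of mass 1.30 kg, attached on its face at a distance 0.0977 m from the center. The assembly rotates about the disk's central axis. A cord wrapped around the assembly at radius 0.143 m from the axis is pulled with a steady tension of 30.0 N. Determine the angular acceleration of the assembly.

α ≈ 25.4 rad/s²

I_disk = ½MR² = ½(12.9)(0.143)² = 0.1319 kg·m².
I_blocks = 3·m·r² = 3(1.30)(0.0977)² = 0.03723 kg·m².
Total I = 0.1691 kg·m².
τ = F r = (30.0)(0.143) = 4.290 N·m.
α = τ/I = 4.290/0.1691 = 25.37 rad/s².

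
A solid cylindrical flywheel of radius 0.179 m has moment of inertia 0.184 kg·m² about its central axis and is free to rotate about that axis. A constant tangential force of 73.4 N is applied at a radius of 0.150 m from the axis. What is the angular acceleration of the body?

α ≈ 59.8 rad/s²

τ = F·r = (73.4)(0.150) = 11.01 N·m.
Newton's second law for rotation, τ = Iα, gives α = τ/I = 11.01/0.1840 = 59.84 rad/s².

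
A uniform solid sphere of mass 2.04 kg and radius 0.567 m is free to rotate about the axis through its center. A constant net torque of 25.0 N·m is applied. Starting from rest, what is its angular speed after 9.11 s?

I = (2/5)MR² = (2/5)(2.04)(0.567)² = 0.2623 kg·m².
α = τ/I = 25.0/0.2623 = 95.30 rad/s².
ω = ω₀ + αt = 0 + (95.30)(9.11) = 868.2 rad/s.

ω ≈ 868 rad/s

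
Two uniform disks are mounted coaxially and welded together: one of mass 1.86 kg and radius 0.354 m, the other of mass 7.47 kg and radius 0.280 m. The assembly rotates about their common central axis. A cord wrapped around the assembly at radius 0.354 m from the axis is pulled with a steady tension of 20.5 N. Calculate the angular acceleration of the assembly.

α ≈ 17.7 rad/s²

I = ½M₁R₁² + ½M₂R₂² = ½(1.86)(0.354)² + ½(7.47)(0.280)² = 0.4094 kg·m².
τ = F r = (20.5)(0.354) = 7.257 N·m.
α = τ/I = 7.257/0.4094 = 17.73 rad/s².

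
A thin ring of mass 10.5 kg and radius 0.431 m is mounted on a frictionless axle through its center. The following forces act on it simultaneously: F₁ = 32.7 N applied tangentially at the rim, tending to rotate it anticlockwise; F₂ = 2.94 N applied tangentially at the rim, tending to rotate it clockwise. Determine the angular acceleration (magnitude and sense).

I = MR² = (10.5)(0.431)² = 1.950 kg·m².
Taking anticlockwise as positive: τ₁ = +(32.7)(0.431) = +14.09 N·m; τ₂ = −(2.94)(0.431) = −1.267 N·m.
Net torque τ = 12.83 N·m.
α = τ/I = 12.83/1.950 = 6.576 rad/s².

α ≈ 6.58 rad/s², anticlockwise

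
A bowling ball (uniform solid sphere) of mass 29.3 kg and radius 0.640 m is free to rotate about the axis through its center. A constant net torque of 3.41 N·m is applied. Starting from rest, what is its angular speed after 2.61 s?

I = (2/5)MR² = (2/5)(29.3)(0.640)² = 4.801 kg·m².
α = τ/I = 3.41/4.801 = 0.7103 rad/s².
ω = ω₀ + αt = 0 + (0.7103)(2.61) = 1.854 rad/s.

ω ≈ 1.85 rad/s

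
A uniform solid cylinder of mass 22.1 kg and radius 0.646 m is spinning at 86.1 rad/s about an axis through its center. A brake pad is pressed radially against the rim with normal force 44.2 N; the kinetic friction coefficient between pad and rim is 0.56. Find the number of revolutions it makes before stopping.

I = ½MR² = (1/2)(22.1)(0.646)² = 4.611 kg·m².
Friction force f = μN = (0.56)(44.2) = 24.75 N at the rim; torque magnitude τ = fR = 15.99 N·m, opposing ω.
|α| = τ/I = 15.99/4.611 = 3.467 rad/s² (deceleration).
ω² = ω₀² − 2|α|θ with ω = 0 ⇒ θ = ω₀²/(2|α|) = 1069 rad = 170.1 rev.

≈ 170 revolutions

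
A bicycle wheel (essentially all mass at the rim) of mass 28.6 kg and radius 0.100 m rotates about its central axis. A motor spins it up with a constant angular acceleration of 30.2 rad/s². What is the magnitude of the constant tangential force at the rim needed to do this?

I = MR² = (28.6)(0.100)² = 0.2860 kg·m².
The required torque is τ = Iα = (0.2860)(30.20) = 8.637 N·m.
A tangential force at the rim gives τ = FR, so F = τ/R = 8.637/0.100 = 86.37 N.

F ≈ 86.4 N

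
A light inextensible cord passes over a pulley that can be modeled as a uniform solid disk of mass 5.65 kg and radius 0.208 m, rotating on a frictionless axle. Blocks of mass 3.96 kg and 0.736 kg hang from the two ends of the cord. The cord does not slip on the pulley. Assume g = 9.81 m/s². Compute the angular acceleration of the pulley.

I = ½MR² = (1/2)(5.65)(0.208)² = 0.1222 kg·m².
Heavier block: m₁g − T₁ = m₁a. Lighter block: T₂ − m₂g = m₂a.
Pulley: (T₁ − T₂)R = Iα = I(a/R), so T₁ − T₂ = (I/R²)a = (1/2)M_p a = 2.825·a.
Adding the three: (m₁ − m₂)g = (m₁ + m₂ + 2.825)a, so a = (3.96 − 0.736)(9.81)/(3.96 + 0.736 + 2.825) = 4.205 m/s².
α = a/R = 4.205/0.208 = 20.22 rad/s².

α ≈ 20.2 rad/s²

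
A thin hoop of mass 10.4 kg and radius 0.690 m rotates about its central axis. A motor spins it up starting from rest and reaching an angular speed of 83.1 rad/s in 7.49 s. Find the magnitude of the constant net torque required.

τ ≈ 54.9 N·m

I = MR² = (10.4)(0.690)² = 4.951 kg·m².
α = Δω/Δt = (83.1 − 0)/7.49 = 11.09 rad/s².
τ = Iα = (4.951)(11.09) = 54.94 N·m.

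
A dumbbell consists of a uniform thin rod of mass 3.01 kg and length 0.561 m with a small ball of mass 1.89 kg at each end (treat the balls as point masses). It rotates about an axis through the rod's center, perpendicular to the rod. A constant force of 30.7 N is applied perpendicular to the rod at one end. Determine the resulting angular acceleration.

I_rod = (1/12)ML² = (1/12)(3.01)(0.561)² = 0.07894 kg·m².
I_balls = 2·m·(L/2)² = 2(1.89)(0.2805)² = 0.2974 kg·m².
Total I = 0.3764 kg·m².
τ = F·(L/2) = (30.7)(0.281) = 8.611 N·m.
α = τ/I = 8.611/0.3764 = 22.88 rad/s².

α ≈ 22.9 rad/s²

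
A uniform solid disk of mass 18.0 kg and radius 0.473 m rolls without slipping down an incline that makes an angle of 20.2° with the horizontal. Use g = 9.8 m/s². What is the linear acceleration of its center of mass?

a ≈ 2.26 m/s²

Translation along the incline: Mg sinθ − f = Ma.
Rotation about the center: fR = Iα with I = ½MR². No-slip gives a = αR, so f = (I/R²)a = (1/2)M a.
Substituting: Mg sinθ = (1 + 0.5000)Ma, so a = g sinθ/(1 + 0.5000) = (9.8) sin 20.2° / 1.500 = 2.256 m/s².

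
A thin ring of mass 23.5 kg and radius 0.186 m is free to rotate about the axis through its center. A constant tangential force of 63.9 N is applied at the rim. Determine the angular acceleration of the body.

I = MR² = (23.5)(0.186)² = 0.8130 kg·m².
τ = F R = (63.9)(0.186) = 11.89 N·m.
Newton's second law for rotation, τ = Iα, gives α = τ/I = 11.89/0.8130 = 14.62 rad/s².

α ≈ 14.6 rad/s²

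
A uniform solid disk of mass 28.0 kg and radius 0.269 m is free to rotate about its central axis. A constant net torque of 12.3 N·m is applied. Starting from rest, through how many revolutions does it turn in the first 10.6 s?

≈ 109 revolutions

I = ½MR² = (1/2)(28.0)(0.269)² = 1.013 kg·m².
α = τ/I = 12.3/1.013 = 12.14 rad/s².
θ = ½αt² = ½(12.14)(10.6)² = 682.1 rad.
Revolutions = θ/(2π) = 108.6.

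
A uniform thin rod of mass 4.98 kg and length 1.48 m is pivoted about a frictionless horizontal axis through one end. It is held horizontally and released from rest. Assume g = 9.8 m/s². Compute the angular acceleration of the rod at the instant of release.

About the pivot, I = (1/3)ML² = (1/3)(4.98)(1.48)² = 3.636 kg·m².
The weight acts at the center, a distance L/2 = 0.7400 m from the pivot; τ = Mg(L/2) = 36.11 N·m.
α = τ/I = 36.11/3.636 = 9.932 rad/s².
(Equivalently α = (3g/(2L)) = 9.932 rad/s².)

α ≈ 9.93 rad/s²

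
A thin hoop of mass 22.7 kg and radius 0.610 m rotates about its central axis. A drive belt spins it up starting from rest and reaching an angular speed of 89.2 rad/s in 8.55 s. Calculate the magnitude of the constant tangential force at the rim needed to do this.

I = MR² = (22.7)(0.610)² = 8.447 kg·m².
α = Δω/Δt = (89.2 − 0)/8.55 = 10.43 rad/s².
The required torque is τ = Iα = (8.447)(10.43) = 88.12 N·m.
A tangential force at the rim gives τ = FR, so F = τ/R = 88.12/0.610 = 144.5 N.

F ≈ 144 N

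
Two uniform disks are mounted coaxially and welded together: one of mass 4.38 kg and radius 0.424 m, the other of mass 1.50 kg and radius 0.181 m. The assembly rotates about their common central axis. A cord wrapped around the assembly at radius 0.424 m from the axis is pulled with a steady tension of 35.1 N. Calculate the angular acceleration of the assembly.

α ≈ 35.6 rad/s²

I = ½M₁R₁² + ½M₂R₂² = ½(4.38)(0.424)² + ½(1.50)(0.181)² = 0.4183 kg·m².
τ = F r = (35.1)(0.424) = 14.88 N·m.
α = τ/I = 14.88/0.4183 = 35.58 rad/s².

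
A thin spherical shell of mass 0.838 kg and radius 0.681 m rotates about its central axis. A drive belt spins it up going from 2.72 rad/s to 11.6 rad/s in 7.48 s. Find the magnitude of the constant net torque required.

I = (2/3)MR² = (2/3)(0.838)(0.681)² = 0.2591 kg·m².
α = Δω/Δt = (11.6 − 2.72)/7.48 = 1.187 rad/s².
τ = Iα = (0.2591)(1.187) = 0.3076 N·m.

τ ≈ 0.308 N·m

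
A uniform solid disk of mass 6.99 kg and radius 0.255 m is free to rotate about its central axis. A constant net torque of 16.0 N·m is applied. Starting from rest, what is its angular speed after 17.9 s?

ω ≈ 1260 rad/s

I = ½MR² = (1/2)(6.99)(0.255)² = 0.2273 kg·m².
α = τ/I = 16.0/0.2273 = 70.40 rad/s².
ω = ω₀ + αt = 0 + (70.40)(17.9) = 1260 rad/s.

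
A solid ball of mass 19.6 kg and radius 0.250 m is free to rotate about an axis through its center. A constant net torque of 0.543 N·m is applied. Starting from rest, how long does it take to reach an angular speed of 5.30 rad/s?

t ≈ 4.78 s

I = (2/5)MR² = (2/5)(19.6)(0.250)² = 0.4900 kg·m².
α = τ/I = 0.543/0.4900 = 1.108 rad/s².
ω = αt ⇒ t = ω/α = 5.30/1.108 = 4.783 s.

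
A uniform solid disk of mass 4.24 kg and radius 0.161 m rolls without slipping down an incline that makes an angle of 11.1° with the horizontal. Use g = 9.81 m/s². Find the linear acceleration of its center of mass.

Translation along the incline: Mg sinθ − f = Ma.
Rotation about the center: fR = Iα with I = ½MR². No-slip gives a = αR, so f = (I/R²)a = (1/2)M a.
Substituting: Mg sinθ = (1 + 0.5000)Ma, so a = g sinθ/(1 + 0.5000) = (9.81) sin 11.1° / 1.500 = 1.259 m/s².

a ≈ 1.26 m/s²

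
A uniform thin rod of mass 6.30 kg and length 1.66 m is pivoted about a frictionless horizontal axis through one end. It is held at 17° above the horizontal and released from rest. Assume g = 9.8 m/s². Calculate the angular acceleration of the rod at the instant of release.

About the pivot, I = (1/3)ML² = (1/3)(6.30)(1.66)² = 5.787 kg·m².
The weight acts at the center, a distance L/2 = 0.8300 m from the pivot; τ = Mg(L/2) cos 17° = 49.01 N·m.
α = τ/I = 49.01/5.787 = 8.468 rad/s².
(Equivalently α = (3g/(2L)) cos 17° = 8.468 rad/s².)

α ≈ 8.47 rad/s²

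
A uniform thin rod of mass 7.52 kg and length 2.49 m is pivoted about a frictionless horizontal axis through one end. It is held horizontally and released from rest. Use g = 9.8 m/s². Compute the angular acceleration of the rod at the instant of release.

α ≈ 5.90 rad/s²

About the pivot, I = (1/3)ML² = (1/3)(7.52)(2.49)² = 15.54 kg·m².
The weight acts at the center, a distance L/2 = 1.245 m from the pivot; τ = Mg(L/2) = 91.75 N·m.
α = τ/I = 91.75/15.54 = 5.904 rad/s².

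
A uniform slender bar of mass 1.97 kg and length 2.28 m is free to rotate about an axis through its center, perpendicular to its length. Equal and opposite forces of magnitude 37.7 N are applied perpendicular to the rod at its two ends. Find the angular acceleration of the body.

I = (1/12)ML² = (1/12)(1.97)(2.28)² = 0.8534 kg·m².
The couple gives τ = F·(L/2) + F·(L/2) = F L = (37.7)(2.28) = 85.96 N·m.
Newton's second law for rotation, τ = Iα, gives α = τ/I = 85.96/0.8534 = 100.7 rad/s².

α ≈ 101 rad/s²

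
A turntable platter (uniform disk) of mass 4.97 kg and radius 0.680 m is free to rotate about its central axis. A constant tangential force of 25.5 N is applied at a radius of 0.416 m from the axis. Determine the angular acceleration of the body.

I = ½MR² = (1/2)(4.97)(0.680)² = 1.149 kg·m².
τ = F·r = (25.5)(0.416) = 10.61 N·m.
From τ = Iα: α = 10.61/1.149 = 9.232 rad/s².

α ≈ 9.23 rad/s²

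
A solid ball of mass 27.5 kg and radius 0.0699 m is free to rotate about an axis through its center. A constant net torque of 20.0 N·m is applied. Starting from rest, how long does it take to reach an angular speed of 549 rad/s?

t ≈ 1.48 s

I = (2/5)MR² = (2/5)(27.5)(0.0699)² = 0.05375 kg·m².
α = τ/I = 20.0/0.05375 = 372.1 rad/s².
ω = αt ⇒ t = ω/α = 549/372.1 = 1.475 s.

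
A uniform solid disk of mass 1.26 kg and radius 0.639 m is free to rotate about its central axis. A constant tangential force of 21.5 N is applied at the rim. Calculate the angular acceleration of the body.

I = ½MR² = (1/2)(1.26)(0.639)² = 0.2572 kg·m².
τ = F R = (21.5)(0.639) = 13.74 N·m.
Newton's second law for rotation, τ = Iα, gives α = τ/I = 13.74/0.2572 = 53.41 rad/s².

α ≈ 53.4 rad/s²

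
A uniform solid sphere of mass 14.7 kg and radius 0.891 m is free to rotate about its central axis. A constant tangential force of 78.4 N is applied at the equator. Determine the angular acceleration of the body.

I = (2/5)MR² = (2/5)(14.7)(0.891)² = 4.668 kg·m².
τ = F R = (78.4)(0.891) = 69.85 N·m.
Newton's second law for rotation, τ = Iα, gives α = τ/I = 69.85/4.668 = 14.96 rad/s².

α ≈ 15.0 rad/s²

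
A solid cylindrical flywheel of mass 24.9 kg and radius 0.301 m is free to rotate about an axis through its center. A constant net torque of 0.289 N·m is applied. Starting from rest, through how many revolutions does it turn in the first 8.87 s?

≈ 1.60 revolutions

I = ½MR² = (1/2)(24.9)(0.301)² = 1.128 kg·m².
α = τ/I = 0.289/1.128 = 0.2562 rad/s².
θ = ½αt² = ½(0.2562)(8.87)² = 10.08 rad.
Revolutions = θ/(2π) = 1.604.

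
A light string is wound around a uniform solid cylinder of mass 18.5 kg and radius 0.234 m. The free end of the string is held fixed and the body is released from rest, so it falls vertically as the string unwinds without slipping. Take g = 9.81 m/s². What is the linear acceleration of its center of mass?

a ≈ 6.54 m/s²

Translation: Mg − T = Ma. Rotation about the center: TR = Iα with I = ½MR².
With a = αR: T = (I/R²)a = (1/2)M a, so Mg = (1 + 0.5000)Ma.
a = g/(1 + 0.5000) = 9.81/1.500 = 6.540 m/s².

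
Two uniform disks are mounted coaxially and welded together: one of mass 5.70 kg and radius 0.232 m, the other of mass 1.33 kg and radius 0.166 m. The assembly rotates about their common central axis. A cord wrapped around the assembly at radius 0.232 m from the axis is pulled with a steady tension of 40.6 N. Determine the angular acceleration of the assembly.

I = ½M₁R₁² + ½M₂R₂² = ½(5.70)(0.232)² + ½(1.33)(0.166)² = 0.1717 kg·m².
τ = F r = (40.6)(0.232) = 9.419 N·m.
α = τ/I = 9.419/0.1717 = 54.85 rad/s².

α ≈ 54.9 rad/s²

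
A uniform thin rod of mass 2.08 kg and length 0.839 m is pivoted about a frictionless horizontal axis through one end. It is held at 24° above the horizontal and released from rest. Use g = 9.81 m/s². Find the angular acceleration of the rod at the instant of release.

α ≈ 16.0 rad/s²

About the pivot, I = (1/3)ML² = (1/3)(2.08)(0.839)² = 0.4881 kg·m².
The weight acts at the center, a distance L/2 = 0.4195 m from the pivot; τ = Mg(L/2) cos 24° = 7.820 N·m.
α = τ/I = 7.820/0.4881 = 16.02 rad/s².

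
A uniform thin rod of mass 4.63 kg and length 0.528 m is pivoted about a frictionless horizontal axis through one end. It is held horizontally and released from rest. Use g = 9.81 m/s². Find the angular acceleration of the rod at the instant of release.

α ≈ 27.9 rad/s²

About the pivot, I = (1/3)ML² = (1/3)(4.63)(0.528)² = 0.4303 kg·m².
The weight acts at the center, a distance L/2 = 0.2640 m from the pivot; τ = Mg(L/2) = 11.99 N·m.
α = τ/I = 11.99/0.4303 = 27.87 rad/s².
(Equivalently α = (3g/(2L)) = 27.87 rad/s².)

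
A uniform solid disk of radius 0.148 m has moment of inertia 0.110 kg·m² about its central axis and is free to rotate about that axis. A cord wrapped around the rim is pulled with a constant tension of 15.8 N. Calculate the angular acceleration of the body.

τ = F R = (15.8)(0.148) = 2.338 N·m.
Newton's second law for rotation, τ = Iα, gives α = τ/I = 2.338/0.1100 = 21.26 rad/s².

α ≈ 21.3 rad/s²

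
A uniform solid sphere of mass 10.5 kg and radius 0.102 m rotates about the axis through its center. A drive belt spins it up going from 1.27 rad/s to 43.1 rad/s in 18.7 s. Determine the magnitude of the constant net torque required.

τ ≈ 0.0977 N·m

I = (2/5)MR² = (2/5)(10.5)(0.102)² = 0.04370 kg·m².
α = Δω/Δt = (43.1 − 1.27)/18.7 = 2.237 rad/s².
τ = Iα = (0.04370)(2.237) = 0.09775 N·m.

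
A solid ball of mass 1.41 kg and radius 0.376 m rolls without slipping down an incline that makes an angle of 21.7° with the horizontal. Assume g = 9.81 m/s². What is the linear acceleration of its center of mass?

a ≈ 2.59 m/s²

Translation along the incline: Mg sinθ − f = Ma.
Rotation about the center: fR = Iα with I = (2/5)MR². No-slip gives a = αR, so f = (I/R²)a = (2/5)M a.
Substituting: Mg sinθ = (1 + 0.4000)Ma, so a = g sinθ/(1 + 0.4000) = (9.81) sin 21.7° / 1.400 = 2.591 m/s².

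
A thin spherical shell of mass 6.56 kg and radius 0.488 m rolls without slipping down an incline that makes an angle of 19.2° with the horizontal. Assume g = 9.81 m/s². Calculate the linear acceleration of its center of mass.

Translation along the incline: Mg sinθ − f = Ma.
Rotation about the center: fR = Iα with I = (2/3)MR². No-slip gives a = αR, so f = (I/R²)a = (2/3)M a.
Substituting: Mg sinθ = (1 + 0.6667)Ma, so a = g sinθ/(1 + 0.6667) = (9.81) sin 19.2° / 1.667 = 1.936 m/s².

a ≈ 1.94 m/s²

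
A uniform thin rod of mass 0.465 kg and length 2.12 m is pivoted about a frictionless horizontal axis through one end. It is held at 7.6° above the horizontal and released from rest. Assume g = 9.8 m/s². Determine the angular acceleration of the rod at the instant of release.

α ≈ 6.87 rad/s²

About the pivot, I = (1/3)ML² = (1/3)(0.465)(2.12)² = 0.6966 kg·m².
The weight acts at the center, a distance L/2 = 1.060 m from the pivot; τ = Mg(L/2) cos 7.6° = 4.788 N·m.
α = τ/I = 4.788/0.6966 = 6.873 rad/s².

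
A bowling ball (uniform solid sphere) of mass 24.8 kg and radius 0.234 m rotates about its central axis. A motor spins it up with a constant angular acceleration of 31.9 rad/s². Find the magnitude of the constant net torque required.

τ ≈ 17.3 N·m

I = (2/5)MR² = (2/5)(24.8)(0.234)² = 0.5432 kg·m².
τ = Iα = (0.5432)(31.90) = 17.33 N·m.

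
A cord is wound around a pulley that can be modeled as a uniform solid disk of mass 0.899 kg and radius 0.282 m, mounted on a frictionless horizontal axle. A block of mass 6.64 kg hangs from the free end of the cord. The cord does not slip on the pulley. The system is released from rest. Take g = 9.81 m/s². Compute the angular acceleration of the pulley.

α ≈ 32.6 rad/s²

I = ½MR² = (1/2)(0.899)(0.282)² = 0.03575 kg·m².
Block: mg − T = ma. Pulley: TR = Iα. No-slip: a = αR, so T = (I/R²)a = 0.4495·a.
Then mg = (m + 0.4495)a, so a = (6.64)(9.81)/(6.64 + 0.4495) = 9.188 m/s².
α = a/R = 9.188/0.282 = 32.58 rad/s².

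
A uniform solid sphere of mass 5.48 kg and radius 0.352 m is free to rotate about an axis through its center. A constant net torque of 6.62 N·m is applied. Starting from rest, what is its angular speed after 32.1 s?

ω ≈ 782 rad/s

I = (2/5)MR² = (2/5)(5.48)(0.352)² = 0.2716 kg·m².
α = τ/I = 6.62/0.2716 = 24.37 rad/s².
ω = ω₀ + αt = 0 + (24.37)(32.1) = 782.4 rad/s.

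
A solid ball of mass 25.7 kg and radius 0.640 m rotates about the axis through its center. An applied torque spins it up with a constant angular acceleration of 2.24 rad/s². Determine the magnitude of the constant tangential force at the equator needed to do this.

F ≈ 14.7 N

I = (2/5)MR² = (2/5)(25.7)(0.640)² = 4.211 kg·m².
The required torque is τ = Iα = (4.211)(2.240) = 9.432 N·m.
A tangential force at the equator gives τ = FR, so F = τ/R = 9.432/0.640 = 14.74 N.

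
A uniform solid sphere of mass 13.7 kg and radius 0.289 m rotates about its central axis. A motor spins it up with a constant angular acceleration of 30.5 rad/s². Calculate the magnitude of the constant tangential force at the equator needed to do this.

I = (2/5)MR² = (2/5)(13.7)(0.289)² = 0.4577 kg·m².
The required torque is τ = Iα = (0.4577)(30.50) = 13.96 N·m.
A tangential force at the equator gives τ = FR, so F = τ/R = 13.96/0.289 = 48.30 N.

F ≈ 48.3 N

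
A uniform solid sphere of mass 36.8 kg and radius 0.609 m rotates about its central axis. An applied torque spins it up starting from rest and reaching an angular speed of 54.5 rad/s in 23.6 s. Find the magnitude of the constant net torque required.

I = (2/5)MR² = (2/5)(36.8)(0.609)² = 5.459 kg·m².
α = Δω/Δt = (54.5 − 0)/23.6 = 2.309 rad/s².
τ = Iα = (5.459)(2.309) = 12.61 N·m.

τ ≈ 12.6 N·m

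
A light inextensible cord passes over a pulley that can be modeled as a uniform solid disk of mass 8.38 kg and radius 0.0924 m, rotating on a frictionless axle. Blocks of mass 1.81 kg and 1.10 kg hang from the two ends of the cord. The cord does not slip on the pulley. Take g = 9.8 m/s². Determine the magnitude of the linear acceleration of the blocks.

I = ½MR² = (1/2)(8.38)(0.0924)² = 0.03577 kg·m².
Heavier block: m₁g − T₁ = m₁a. Lighter block: T₂ − m₂g = m₂a.
Pulley: (T₁ − T₂)R = Iα = I(a/R), so T₁ − T₂ = (I/R²)a = (1/2)M_p a = 4.190·a.
Adding the three: (m₁ − m₂)g = (m₁ + m₂ + 4.190)a, so a = (1.81 − 1.10)(9.8)/(1.81 + 1.10 + 4.190) = 0.9800 m/s².

a ≈ 0.980 m/s²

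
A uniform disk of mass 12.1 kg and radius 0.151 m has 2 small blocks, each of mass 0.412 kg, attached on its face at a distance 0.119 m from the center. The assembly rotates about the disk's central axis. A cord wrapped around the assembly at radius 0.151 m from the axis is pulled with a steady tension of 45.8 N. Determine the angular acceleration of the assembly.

α ≈ 46.2 rad/s²

I_disk = ½MR² = ½(12.1)(0.151)² = 0.1379 kg·m².
I_blocks = 2·m·r² = 2(0.412)(0.119)² = 0.01167 kg·m².
Total I = 0.1496 kg·m².
τ = F r = (45.8)(0.151) = 6.916 N·m.
α = τ/I = 6.916/0.1496 = 46.22 rad/s².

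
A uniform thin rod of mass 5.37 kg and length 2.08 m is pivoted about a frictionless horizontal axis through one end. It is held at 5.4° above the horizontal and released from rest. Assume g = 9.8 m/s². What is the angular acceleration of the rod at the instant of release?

About the pivot, I = (1/3)ML² = (1/3)(5.37)(2.08)² = 7.744 kg·m².
The weight acts at the center, a distance L/2 = 1.040 m from the pivot; τ = Mg(L/2) cos 5.4° = 54.49 N·m.
α = τ/I = 54.49/7.744 = 7.036 rad/s².

α ≈ 7.04 rad/s²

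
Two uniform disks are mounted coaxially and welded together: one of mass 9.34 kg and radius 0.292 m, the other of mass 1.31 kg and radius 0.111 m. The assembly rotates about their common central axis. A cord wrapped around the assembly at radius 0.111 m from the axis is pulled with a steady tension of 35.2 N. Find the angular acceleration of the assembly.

α ≈ 9.62 rad/s²

I = ½M₁R₁² + ½M₂R₂² = ½(9.34)(0.292)² + ½(1.31)(0.111)² = 0.4063 kg·m².
τ = F r = (35.2)(0.111) = 3.907 N·m.
α = τ/I = 3.907/0.4063 = 9.618 rad/s².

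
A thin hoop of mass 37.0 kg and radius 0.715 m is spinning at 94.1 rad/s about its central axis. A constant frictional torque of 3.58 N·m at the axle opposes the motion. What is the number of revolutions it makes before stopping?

I = MR² = (37.0)(0.715)² = 18.92 kg·m².
The net torque has magnitude 3.58 N·m, opposing ω.
|α| = τ/I = 3.580/18.92 = 0.1893 rad/s² (deceleration).
ω² = ω₀² − 2|α|θ with ω = 0 ⇒ θ = ω₀²/(2|α|) = 23390 rad = 3723 rev.

≈ 3720 revolutions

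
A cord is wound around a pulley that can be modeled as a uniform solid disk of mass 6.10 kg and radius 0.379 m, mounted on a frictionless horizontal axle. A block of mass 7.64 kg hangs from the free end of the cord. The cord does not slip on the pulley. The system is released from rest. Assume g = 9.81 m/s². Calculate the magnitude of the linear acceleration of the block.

a ≈ 7.01 m/s²

I = ½MR² = (1/2)(6.10)(0.379)² = 0.4381 kg·m².
Block: mg − T = ma. Pulley: TR = Iα. No-slip: a = αR, so T = (I/R²)a = 3.050·a.
Then mg = (m + 3.050)a, so a = (7.64)(9.81)/(7.64 + 3.050) = 7.011 m/s².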